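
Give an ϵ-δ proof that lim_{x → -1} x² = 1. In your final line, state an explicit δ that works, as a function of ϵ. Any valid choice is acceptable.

Let ϵ > 0 be given. We seek δ > 0 with 0 < |x + 1| < δ ⇒ |x² − 1| < ϵ.
Factor: x² − 1 = (x + 1)(x - 1), so |x² − 1| = |x + 1|·|x - 1|.
Impose δ ≤ 1 so that |x| < 2; then |x - 1| ≤ 3.
Hence |x² − 1| ≤ 3|x + 1|, which is < ϵ once |x + 1| < ϵ/3.
Take δ = min(1, ϵ/3). If 0 < |x + 1| < δ then both bounds hold and |x² − 1| ≤ 3|x + 1| < 3·(ϵ/3) = ϵ.

δ = min(1, ϵ/3)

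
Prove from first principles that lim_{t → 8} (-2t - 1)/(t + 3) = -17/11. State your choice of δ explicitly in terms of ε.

δ = min(11/2, (121/10)ε)

Fix ε > 0. We want δ > 0 with 0 < |t − 8| < δ ⇒ |(-2t - 1)/(t + 3) + 17/11| < ε.
Combining over a common denominator, (-2t - 1)/(t + 3) + 17/11 = [(-2t - 1)·11 − (-17)·(t + 3)] / [11·(t + 3)] = -5(t − 8) / (11(t + 3)).
So |(-2t - 1)/(t + 3) + 17/11| = 5|t − 8| / (11·|t + 3|).
Restrict δ ≤ 11/2. Then |t − 8| < 11/2 gives |t + 3| = |(t − 8) + 11| ≥ 11 − 11/2 = 11/2.
Hence |(-2t - 1)/(t + 3) + 17/11| < 5|t − 8|/(11·(11/2)) = (10/121)|t − 8|, which is < ε once |t − 8| < (121/10)ε.
Take δ = min(11/2, (121/10)ε). Then 0 < |t − 8| < δ forces both bounds, so |(-2t - 1)/(t + 3) + 17/11| < ε.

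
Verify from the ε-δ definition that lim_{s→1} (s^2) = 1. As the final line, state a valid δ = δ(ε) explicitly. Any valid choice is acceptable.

Fix ε > 0. We seek δ > 0 with 0 < |s − 1| < δ ⇒ |s^2 − 1| < ε.
Factor: s^2 − 1 = (s − 1)(s + 1), so |s^2 − 1| = |s − 1|·|s + 1|.
Impose δ ≤ 2 so that |s| < 3; then |s + 1| ≤ 4.
Hence |s^2 − 1| ≤ 4|s − 1|, which is < ε once |s − 1| < ε/4.
Take δ = min(2, ε/4). If 0 < |s − 1| < δ then both bounds hold and |s^2 − 1| ≤ 4|s − 1| < 4·(ε/4) = ε.

δ = min(2, ε/4)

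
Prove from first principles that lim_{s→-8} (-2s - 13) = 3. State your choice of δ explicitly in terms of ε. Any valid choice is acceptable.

Let ε > 0. We need δ > 0 so that 0 < |s + 8| < δ implies |(-2s - 13) − 3| < ε.
|(-2s - 13) − 3| = |-2s - 16| = 2|s + 8|.
So 2|s + 8| < ε exactly when |s + 8| < ε/2.
Choosing δ = ε/2 gives |(-2s - 13) − 3| = 2|s + 8| < ε whenever |s + 8| < δ.

δ = ε/2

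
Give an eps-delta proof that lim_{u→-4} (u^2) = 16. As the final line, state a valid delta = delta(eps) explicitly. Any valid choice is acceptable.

Let eps > 0. We seek delta > 0 with 0 < |u + 4| < delta ⇒ |u^2 − 16| < eps.
Factor: u^2 − 16 = (u + 4)(u - 4), so |u^2 − 16| = |u + 4|·|u - 4|.
Restrict delta ≤ 1. Then |u + 4| < 1 gives |u| < 5, so by the triangle inequality |u - 4| ≤ 5 + 4 = 9.
Hence |u^2 − 16| ≤ 9|u + 4|, which is < eps once |u + 4| < eps/9.
Take delta = min(1, eps/9). If 0 < |u + 4| < delta then both bounds hold and |u^2 − 16| ≤ 9|u + 4| < 9·(eps/9) = eps.

delta = min(1, eps/9)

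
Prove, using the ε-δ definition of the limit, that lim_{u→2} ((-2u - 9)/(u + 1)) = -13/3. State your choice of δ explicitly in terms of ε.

δ = min(3/2, (9/14)ε)

Let ε > 0 be given. We want δ > 0 with 0 < |u − 2| < δ ⇒ |(-2u - 9)/(u + 1) + 13/3| < ε.
Combining over a common denominator, (-2u - 9)/(u + 1) + 13/3 = [(-2u - 9)·3 − (-13)·(u + 1)] / [3·(u + 1)] = 7(u − 2) / (3(u + 1)).
So |(-2u - 9)/(u + 1) + 13/3| = 7|u − 2| / (3·|u + 1|).
Restrict δ ≤ 3/2. Then |u − 2| < 3/2 gives |u + 1| = |(u − 2) + 3| ≥ 3 − 3/2 = 3/2.
Hence |(-2u - 9)/(u + 1) + 13/3| < 7|u − 2|/(3·(3/2)) = (14/9)|u − 2|, which is < ε once |u − 2| < (9/14)ε.
Take δ = min(3/2, (9/14)ε). Then 0 < |u − 2| < δ forces both bounds, so |(-2u - 9)/(u + 1) + 13/3| < ε.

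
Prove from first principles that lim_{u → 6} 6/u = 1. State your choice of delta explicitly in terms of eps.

Let eps > 0 be given. We seek delta > 0 such that 0 < |u − 6| < delta implies |6/u − 1| < eps.
|6/u − 1| = 6·|6 − u|/(6·|u|) = 6|u − 6|/(6|u|).
Require delta ≤ 3 so that |u| > 6 − 3 = 3, hence 6|u| > 18.
Then |6/u − 1| < 6|u − 6|/18, which is < eps when |u − 6| < 3eps.
Take delta = min(3, 3eps). Then 0 < |u − 6| < delta gives both |u − 6| < 3 and |u − 6| < 3eps, so |6/u − 1| < eps.

delta = min(3, 3eps)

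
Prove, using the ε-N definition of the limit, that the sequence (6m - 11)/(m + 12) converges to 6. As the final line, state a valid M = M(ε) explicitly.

Let ε > 0. For m ≥ 1, |(6m - 11)/(m + 12) − 6| = |-83|/((m + 12)) = 83/((m + 12)).
Since m + 12 ≥ m for m ≥ 1, this is ≤ 83/(m) = 83/m.
So |(6m - 11)/(m + 12) − 6| < ε whenever m > 83/ε.
Take M = 83/ε. If m > M then |(6m - 11)/(m + 12) − 6| ≤ 83/m < ε.

M = 83/ε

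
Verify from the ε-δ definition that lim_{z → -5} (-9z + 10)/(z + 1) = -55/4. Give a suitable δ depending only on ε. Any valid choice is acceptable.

δ = min(2, (8/19)ε)

Let ε > 0. We want δ > 0 with 0 < |z + 5| < δ ⇒ |(-9z + 10)/(z + 1) + 55/4| < ε.
Combining over a common denominator, (-9z + 10)/(z + 1) + 55/4 = [(-9z + 10)·(-4) − 55·(z + 1)] / [(-4)·(z + 1)] = -19(z + 5) / ((-4)(z + 1)).
So |(-9z + 10)/(z + 1) + 55/4| = 19|z + 5| / (4·|z + 1|).
Require δ ≤ 2, so |z + 1| ≥ |-4| − |z + 5| > 4 − 2 = 2.
Hence |(-9z + 10)/(z + 1) + 55/4| < 19|z + 5|/(4·2) = (19/8)|z + 5|, which is < ε once |z + 5| < (8/19)ε.
Take δ = min(2, (8/19)ε). Then 0 < |z + 5| < δ forces both bounds, so |(-9z + 10)/(z + 1) + 55/4| < ε.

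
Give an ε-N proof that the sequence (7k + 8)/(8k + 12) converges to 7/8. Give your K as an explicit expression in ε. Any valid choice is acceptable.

Let ε > 0. For k ≥ 1, |(7k + 8)/(8k + 12) − (7/8)| = |-20|/(8(8k + 12)) = 20/(8(8k + 12)).
Since 8k + 12 ≥ 8k for k ≥ 1, this is ≤ 20/(8·8k) = (5/16)/k.
So |(7k + 8)/(8k + 12) − (7/8)| < ε whenever k > (5/16)/ε.
Take K = (5/16)/ε. If k > K then |(7k + 8)/(8k + 12) − (7/8)| ≤ (5/16)/k < ε.

K = (5/16)/ε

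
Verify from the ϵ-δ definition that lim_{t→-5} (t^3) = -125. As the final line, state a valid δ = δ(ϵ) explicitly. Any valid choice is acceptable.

Suppose ϵ > 0. We seek δ > 0 with 0 < |t + 5| < δ ⇒ |t^3 + 125| < ϵ.
Factor: t^3 + 125 = (t + 5)(t^2 - 5t + 25), so |t^3 + 125| = |t + 5|·|t^2 - 5t + 25|.
Restrict δ ≤ 1. Then |t + 5| < 1 gives |t| < 6, so by the triangle inequality |t^2 - 5t + 25| ≤ 6^2 + 5·6 + 25 = 91.
Hence |t^3 + 125| ≤ 91|t + 5|, which is < ϵ once |t + 5| < ϵ/91.
Take δ = min(1, ϵ/91). If 0 < |t + 5| < δ then both bounds hold and |t^3 + 125| ≤ 91|t + 5| < 91·(ϵ/91) = ϵ.

δ = min(1, ϵ/91)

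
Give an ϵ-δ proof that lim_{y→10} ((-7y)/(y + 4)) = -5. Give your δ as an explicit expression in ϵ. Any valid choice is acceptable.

δ = min(7, (7/2)ϵ)

Let ϵ > 0 be given. We want δ > 0 with 0 < |y − 10| < δ ⇒ |(-7y)/(y + 4) + 5| < ϵ.
Combining over a common denominator, (-7y)/(y + 4) + 5 = [(-7y)·14 − (-70)·(y + 4)] / [14·(y + 4)] = -28(y − 10) / (14(y + 4)).
So |(-7y)/(y + 4) + 5| = 28|y − 10| / (14·|y + 4|).
Require δ ≤ 7, so |y + 4| ≥ |14| − |y − 10| > 14 − 7 = 7.
Hence |(-7y)/(y + 4) + 5| < 28|y − 10|/(14·7) = (2/7)|y − 10|, which is < ϵ once |y − 10| < (7/2)ϵ.
Take δ = min(7, (7/2)ϵ). Then 0 < |y − 10| < δ forces both bounds, so |(-7y)/(y + 4) + 5| < ϵ.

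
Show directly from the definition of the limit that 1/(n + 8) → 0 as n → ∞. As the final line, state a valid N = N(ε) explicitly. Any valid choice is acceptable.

Let ε > 0. For n ≥ 1, |1/(n + 8) − 0| = 1/(n + 8) ≤ 1/n.
We need 1/n < ε, i.e. n > 1/ε.
Take N = 1/ε. If n > N then |1/(n + 8)| ≤ 1/n < ε.

N = 1/ε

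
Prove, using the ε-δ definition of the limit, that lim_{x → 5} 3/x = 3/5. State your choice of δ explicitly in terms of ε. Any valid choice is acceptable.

δ = min(5/2, (25/6)ε)

Let ε > 0 be given. We seek δ > 0 such that 0 < |x − 5| < δ implies |3/x − (3/5)| < ε.
|3/x − (3/5)| = 3·|5 − x|/(5·|x|) = 3|x − 5|/(5|x|).
Require δ ≤ 5/2 so that |x| > 5 − 5/2 = 5/2, hence 5|x| > 25/2.
Then |3/x − (3/5)| < 3|x − 5|/(25/2), which is < ε when |x − 5| < (25/6)ε.
Take δ = min(5/2, (25/6)ε). Then 0 < |x − 5| < δ gives both |x − 5| < 5/2 and |x − 5| < (25/6)ε, so |3/x − (3/5)| < ε.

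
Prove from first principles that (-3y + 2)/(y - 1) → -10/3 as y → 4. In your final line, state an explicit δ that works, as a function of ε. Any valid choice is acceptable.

Suppose ε > 0. We want δ > 0 with 0 < |y − 4| < δ ⇒ |(-3y + 2)/(y - 1) + 10/3| < ε.
Combining over a common denominator, (-3y + 2)/(y - 1) + 10/3 = [(-3y + 2)·3 − (-10)·(y - 1)] / [3·(y - 1)] = 1(y − 4) / (3(y - 1)).
So |(-3y + 2)/(y - 1) + 10/3| = |y − 4| / (3·|y − 1|).
Require δ ≤ 3/2, so |y − 1| ≥ |3| − |y − 4| > 3 − 3/2 = 3/2.
Hence |(-3y + 2)/(y - 1) + 10/3| < |y − 4|/(3·(3/2)) = (2/9)|y − 4|, which is < ε once |y − 4| < (9/2)ε.
Take δ = min(3/2, (9/2)ε). Then 0 < |y − 4| < δ forces both bounds, so |(-3y + 2)/(y - 1) + 10/3| < ε.

δ = min(3/2, (9/2)ε)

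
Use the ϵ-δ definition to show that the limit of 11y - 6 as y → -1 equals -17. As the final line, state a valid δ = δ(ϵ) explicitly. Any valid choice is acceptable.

δ = ϵ/11

Suppose ϵ > 0. We need δ > 0 so that 0 < |y + 1| < δ implies |(11y - 6) + 17| < ϵ.
|(11y - 6) + 17| = |11y + 11| = 11|y + 1|.
So 11|y + 1| < ϵ exactly when |y + 1| < ϵ/11.
Choosing δ = ϵ/11 gives |(11y - 6) + 17| = 11|y + 1| < ϵ whenever |y + 1| < δ.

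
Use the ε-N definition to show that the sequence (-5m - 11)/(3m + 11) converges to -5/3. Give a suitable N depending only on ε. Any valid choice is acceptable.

N = (22/9)/ε

Fix ε > 0. For m ≥ 1, |(-5m - 11)/(3m + 11) + 5/3| = |22|/(3(3m + 11)) = 22/(3(3m + 11)).
Since 3m + 11 ≥ 3m for m ≥ 1, this is ≤ 22/(3·3m) = (22/9)/m.
So |(-5m - 11)/(3m + 11) + 5/3| < ε whenever m > (22/9)/ε.
Take N = (22/9)/ε. If m > N then |(-5m - 11)/(3m + 11) + 5/3| ≤ (22/9)/m < ε.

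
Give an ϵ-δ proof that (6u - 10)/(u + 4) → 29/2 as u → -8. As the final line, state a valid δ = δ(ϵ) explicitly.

Suppose ϵ > 0. We want δ > 0 with 0 < |u + 8| < δ ⇒ |(6u - 10)/(u + 4) − (29/2)| < ϵ.
Combining over a common denominator, (6u - 10)/(u + 4) − (29/2) = [(6u - 10)·(-4) − (-58)·(u + 4)] / [(-4)·(u + 4)] = 34(u + 8) / ((-4)(u + 4)).
So |(6u - 10)/(u + 4) − (29/2)| = 34|u + 8| / (4·|u + 4|).
Restrict δ ≤ 2. Then |u + 8| < 2 gives |u + 4| = |(u + 8) + (-4)| ≥ 4 − 2 = 2.
Hence |(6u - 10)/(u + 4) − (29/2)| < 34|u + 8|/(4·2) = (17/4)|u + 8|, which is < ϵ once |u + 8| < (4/17)ϵ.
Take δ = min(2, (4/17)ϵ). Then 0 < |u + 8| < δ forces both bounds, so |(6u - 10)/(u + 4) − (29/2)| < ϵ.

δ = min(2, (4/17)ϵ)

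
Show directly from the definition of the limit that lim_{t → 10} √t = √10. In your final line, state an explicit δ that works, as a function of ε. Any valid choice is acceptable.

δ = min(10, √10·ε)

Fix ε > 0. We want δ > 0 such that 0 < |t − 10| < δ implies |√t − √10| < ε.
Rationalise: √t − √10 = (t − 10)/(√t + √10), so |√t − √10| = |t − 10|/(√t + √10).
Restrict δ ≤ 10 so that |t − 10| < 10 forces t > 0, and then √t + √10 > √10.
Hence |√t − √10| < |t − 10|/√10, which is < ε once |t − 10| < √10·ε.
Take δ = min(10, √10·ε). If 0 < |t − 10| < δ then t > 0 and |√t − √10| < |t − 10|/√10 < ε.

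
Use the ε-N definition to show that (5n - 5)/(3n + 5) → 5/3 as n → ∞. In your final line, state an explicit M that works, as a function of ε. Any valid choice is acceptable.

M = (40/9)/ε

Fix ε > 0. For n ≥ 1, |(5n - 5)/(3n + 5) − (5/3)| = |-40|/(3(3n + 5)) = 40/(3(3n + 5)).
Since 3n + 5 ≥ 3n for n ≥ 1, this is ≤ 40/(3·3n) = (40/9)/n.
So |(5n - 5)/(3n + 5) − (5/3)| < ε whenever n > (40/9)/ε.
Take M = (40/9)/ε. If n > M then |(5n - 5)/(3n + 5) − (5/3)| ≤ (40/9)/n < ε.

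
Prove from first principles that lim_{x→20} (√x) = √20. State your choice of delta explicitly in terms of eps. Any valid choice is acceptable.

Let eps > 0. We want delta > 0 such that 0 < |x − 20| < delta implies |√x − √20| < eps.
Rationalise: √x − √20 = (x − 20)/(√x + √20), so |√x − √20| = |x − 20|/(√x + √20).
Restrict delta ≤ 20 so that |x − 20| < 20 forces x > 0, and then √x + √20 > √20.
Hence |√x − √20| < |x − 20|/√20, which is < eps once |x − 20| < √20·eps.
Take delta = min(20, √20·eps). If 0 < |x − 20| < delta then x > 0 and |√x − √20| < |x − 20|/√20 < eps.

delta = min(20, √20·eps)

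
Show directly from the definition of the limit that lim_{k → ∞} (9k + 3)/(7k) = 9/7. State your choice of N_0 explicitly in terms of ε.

Fix ε > 0. For k ≥ 1, |(9k + 3)/(7k) − (9/7)| = |21|/(7(7k)) = 21/(7(7k)).
Since 7k ≥ 7k for k ≥ 1, this is ≤ 21/(7·7k) = (3/7)/k.
So |(9k + 3)/(7k) − (9/7)| < ε whenever k > (3/7)/ε.
Take N_0 = (3/7)/ε. If k > N_0 then |(9k + 3)/(7k) − (9/7)| ≤ (3/7)/k < ε.

N_0 = (3/7)/ε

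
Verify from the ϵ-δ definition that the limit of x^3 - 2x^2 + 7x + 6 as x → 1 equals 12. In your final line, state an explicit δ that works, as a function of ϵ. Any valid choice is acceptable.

δ = min(1, ϵ/12)

Let ϵ > 0 be given. We want δ > 0 such that 0 < |x − 1| < δ implies |(x^3 - 2x^2 + 7x + 6) − 12| < ϵ.
(x^3 - 2x^2 + 7x + 6) − 12 = x^3 - 2x^2 + 7x - 6 = (x − 1)(x^2 - x + 6).
So |(x^3 - 2x^2 + 7x + 6) − 12| = |x − 1|·|x^2 - x + 6|.
Assume first that |x − 1| < 1, so |x| < 2. Then |x^2 - x + 6| ≤ 2^2 + 2 + 6 = 12.
Hence |(x^3 - 2x^2 + 7x + 6) − 12| ≤ 12|x − 1| < ϵ provided |x − 1| < ϵ/12.
Choosing δ = min(1, ϵ/12) ensures both conditions, hence |(x^3 - 2x^2 + 7x + 6) − 12| < ϵ.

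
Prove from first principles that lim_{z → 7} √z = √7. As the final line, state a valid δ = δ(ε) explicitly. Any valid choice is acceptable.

Fix ε > 0. We want δ > 0 such that 0 < |z − 7| < δ implies |√z − √7| < ε.
Multiplying by the conjugate, |√z − √7| = |z − 7|/(√z + √7).
Restrict δ ≤ 7 so that |z − 7| < 7 forces z > 0, and then √z + √7 > √7.
Hence |√z − √7| < |z − 7|/√7, which is < ε once |z − 7| < √7·ε.
Take δ = min(7, √7·ε). If 0 < |z − 7| < δ then z > 0 and |√z − √7| < |z − 7|/√7 < ε.

δ = min(7, √7·ε)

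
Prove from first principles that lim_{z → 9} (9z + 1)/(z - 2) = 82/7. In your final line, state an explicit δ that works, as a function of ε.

Fix ε > 0. We want δ > 0 with 0 < |z − 9| < δ ⇒ |(9z + 1)/(z - 2) − (82/7)| < ε.
Combining over a common denominator, (9z + 1)/(z - 2) − (82/7) = [(9z + 1)·7 − 82·(z - 2)] / [7·(z - 2)] = -19(z − 9) / (7(z - 2)).
So |(9z + 1)/(z - 2) − (82/7)| = 19|z − 9| / (7·|z − 2|).
Restrict δ ≤ 7/2. Then |z − 9| < 7/2 gives |z − 2| = |(z − 9) + 7| ≥ 7 − 7/2 = 7/2.
Hence |(9z + 1)/(z - 2) − (82/7)| < 19|z − 9|/(7·(7/2)) = (38/49)|z − 9|, which is < ε once |z − 9| < (49/38)ε.
Take δ = min(7/2, (49/38)ε). Then 0 < |z − 9| < δ forces both bounds, so |(9z + 1)/(z - 2) − (82/7)| < ε.

δ = min(7/2, (49/38)ε)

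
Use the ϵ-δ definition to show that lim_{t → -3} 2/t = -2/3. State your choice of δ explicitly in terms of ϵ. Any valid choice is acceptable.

δ = min(3/2, (9/4)ϵ)

Fix ϵ > 0. We seek δ > 0 such that 0 < |t + 3| < δ implies |2/t + 2/3| < ϵ.
|2/t + 2/3| = 2·|-3 − t|/(3·|t|) = 2|t + 3|/(3|t|).
Restrict δ ≤ 3/2. Then |t + 3| < 3/2 gives |t| > 3/2, so 3|t| > 9/2.
Then |2/t + 2/3| < 2|t + 3|/(9/2), which is < ϵ when |t + 3| < (9/4)ϵ.
Take δ = min(3/2, (9/4)ϵ). Then 0 < |t + 3| < δ gives both |t + 3| < 3/2 and |t + 3| < (9/4)ϵ, so |2/t + 2/3| < ϵ.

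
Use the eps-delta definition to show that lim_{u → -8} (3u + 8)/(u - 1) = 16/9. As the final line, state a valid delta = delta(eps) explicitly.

Fix eps > 0. We want delta > 0 with 0 < |u + 8| < delta ⇒ |(3u + 8)/(u - 1) − (16/9)| < eps.
Combining over a common denominator, (3u + 8)/(u - 1) − (16/9) = [(3u + 8)·(-9) − (-16)·(u - 1)] / [(-9)·(u - 1)] = -11(u + 8) / ((-9)(u - 1)).
So |(3u + 8)/(u - 1) − (16/9)| = 11|u + 8| / (9·|u − 1|).
Require delta ≤ 9/2, so |u − 1| ≥ |-9| − |u + 8| > 9 − 9/2 = 9/2.
Hence |(3u + 8)/(u - 1) − (16/9)| < 11|u + 8|/(9·(9/2)) = (22/81)|u + 8|, which is < eps once |u + 8| < (81/22)eps.
Take delta = min(9/2, (81/22)eps). Then 0 < |u + 8| < delta forces both bounds, so |(3u + 8)/(u - 1) − (16/9)| < eps.

delta = min(9/2, (81/22)eps)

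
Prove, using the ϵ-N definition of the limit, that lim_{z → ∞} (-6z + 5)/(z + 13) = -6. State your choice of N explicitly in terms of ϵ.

N = 83/ϵ

Fix ϵ > 0. We seek N > 0 such that z > N implies |(-6z + 5)/(z + 13) + 6| < ϵ.
(-6z + 5)/(z + 13) + 6 = ((-6z + 5) − (-6)(z + 13)) / ((z + 13)) = 83/((z + 13)).
For z > 0 we have z + 13 > z, so |(-6z + 5)/(z + 13) + 6| = 83/((z + 13)) < 83/(z) = 83/z.
Thus |(-6z + 5)/(z + 13) + 6| < ϵ whenever z > 83/ϵ.
Take N = 83/ϵ. If z > N then |(-6z + 5)/(z + 13) + 6| < 83/z < ϵ.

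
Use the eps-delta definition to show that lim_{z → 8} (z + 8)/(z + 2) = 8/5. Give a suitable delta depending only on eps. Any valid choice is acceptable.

delta = min(5, (25/3)eps)

Suppose eps > 0. We want delta > 0 with 0 < |z − 8| < delta ⇒ |(z + 8)/(z + 2) − (8/5)| < eps.
Combining over a common denominator, (z + 8)/(z + 2) − (8/5) = [(z + 8)·10 − 16·(z + 2)] / [10·(z + 2)] = -6(z − 8) / (10(z + 2)).
So |(z + 8)/(z + 2) − (8/5)| = 6|z − 8| / (10·|z + 2|).
Restrict delta ≤ 5. Then |z − 8| < 5 gives |z + 2| = |(z − 8) + 10| ≥ 10 − 5 = 5.
Hence |(z + 8)/(z + 2) − (8/5)| < 6|z − 8|/(10·5) = (3/25)|z − 8|, which is < eps once |z − 8| < (25/3)eps.
Take delta = min(5, (25/3)eps). Then 0 < |z − 8| < delta forces both bounds, so |(z + 8)/(z + 2) − (8/5)| < eps.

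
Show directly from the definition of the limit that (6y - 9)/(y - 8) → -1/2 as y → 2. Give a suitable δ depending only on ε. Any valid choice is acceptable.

δ = min(3, (6/13)ε)

Let ε > 0 be given. We want δ > 0 with 0 < |y − 2| < δ ⇒ |(6y - 9)/(y - 8) + 1/2| < ε.
Combining over a common denominator, (6y - 9)/(y - 8) + 1/2 = [(6y - 9)·(-6) − 3·(y - 8)] / [(-6)·(y - 8)] = -39(y − 2) / ((-6)(y - 8)).
So |(6y - 9)/(y - 8) + 1/2| = 39|y − 2| / (6·|y − 8|).
Restrict δ ≤ 3. Then |y − 2| < 3 gives |y − 8| = |(y − 2) + (-6)| ≥ 6 − 3 = 3.
Hence |(6y - 9)/(y - 8) + 1/2| < 39|y − 2|/(6·3) = (13/6)|y − 2|, which is < ε once |y − 2| < (6/13)ε.
Take δ = min(3, (6/13)ε). Then 0 < |y − 2| < δ forces both bounds, so |(6y - 9)/(y - 8) + 1/2| < ε.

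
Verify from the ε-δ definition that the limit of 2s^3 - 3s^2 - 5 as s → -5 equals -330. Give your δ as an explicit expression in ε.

δ = min(1, ε/215)

Suppose ε > 0. We want δ > 0 such that 0 < |s + 5| < δ implies |(2s^3 - 3s^2 - 5) + 330| < ε.
(2s^3 - 3s^2 - 5) + 330 = 2s^3 - 3s^2 + 325 = (s + 5)(2s^2 - 13s + 65).
So |(2s^3 - 3s^2 - 5) + 330| = |s + 5|·|2s^2 - 13s + 65|.
Assume first that |s + 5| < 1, so |s| < 6. Then |2s^2 - 13s + 65| ≤ 2·6^2 + 13·6 + 65 = 215.
Hence |(2s^3 - 3s^2 - 5) + 330| ≤ 215|s + 5| < ε provided |s + 5| < ε/215.
Take δ = min(1, ε/215). Then 0 < |s + 5| < δ gives both |s + 5| < 1 and |s + 5| < ε/215, so |(2s^3 - 3s^2 - 5) + 330| < ε.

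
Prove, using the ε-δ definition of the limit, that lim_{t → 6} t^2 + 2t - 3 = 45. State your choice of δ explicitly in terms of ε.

Let ε > 0. We want δ > 0 such that 0 < |t − 6| < δ implies |(t^2 + 2t - 3) − 45| < ε.
(t^2 + 2t - 3) − 45 = t^2 + 2t - 48 = (t − 6)(t + 8).
So |(t^2 + 2t - 3) − 45| = |t − 6|·|t + 8|.
Assume first that |t − 6| < 2, so |t| < 8. Then |t + 8| ≤ 8 + 8 = 16.
Hence |(t^2 + 2t - 3) − 45| ≤ 16|t − 6| < ε provided |t − 6| < ε/16.
Take δ = min(2, ε/16). Then 0 < |t − 6| < δ gives both |t − 6| < 2 and |t − 6| < ε/16, so |(t^2 + 2t - 3) − 45| < ε.

δ = min(2, ε/16)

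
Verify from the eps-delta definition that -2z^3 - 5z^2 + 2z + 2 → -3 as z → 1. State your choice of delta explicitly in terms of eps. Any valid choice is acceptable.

delta = min(1, eps/27)

Suppose eps > 0. We want delta > 0 such that 0 < |z − 1| < delta implies |(-2z^3 - 5z^2 + 2z + 2) + 3| < eps.
(-2z^3 - 5z^2 + 2z + 2) + 3 = -2z^3 - 5z^2 + 2z + 5 = (z − 1)(-2z^2 - 7z - 5).
So |(-2z^3 - 5z^2 + 2z + 2) + 3| = |z − 1|·|-2z^2 - 7z - 5|.
Assume first that |z − 1| < 1, so |z| < 2. Then |-2z^2 - 7z - 5| ≤ 2·2^2 + 7·2 + 5 = 27.
Hence |(-2z^3 - 5z^2 + 2z + 2) + 3| ≤ 27|z − 1| < eps provided |z − 1| < eps/27.
Choosing delta = min(1, eps/27) ensures both conditions, hence |(-2z^3 - 5z^2 + 2z + 2) + 3| < eps.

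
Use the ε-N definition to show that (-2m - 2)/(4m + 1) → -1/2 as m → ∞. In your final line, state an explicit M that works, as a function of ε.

Suppose ε > 0. For m ≥ 1, |(-2m - 2)/(4m + 1) + 1/2| = |-6|/(4(4m + 1)) = 6/(4(4m + 1)).
Since 4m + 1 ≥ 4m for m ≥ 1, this is ≤ 6/(4·4m) = (3/8)/m.
So |(-2m - 2)/(4m + 1) + 1/2| < ε whenever m > (3/8)/ε.
Take M = (3/8)/ε. If m > M then |(-2m - 2)/(4m + 1) + 1/2| ≤ (3/8)/m < ε.

M = (3/8)/ε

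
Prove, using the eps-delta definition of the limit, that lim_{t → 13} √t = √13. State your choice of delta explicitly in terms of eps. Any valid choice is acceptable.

delta = min(13, √13·eps)

Fix eps > 0. We want delta > 0 such that 0 < |t − 13| < delta implies |√t − √13| < eps.
Multiplying by the conjugate, |√t − √13| = |t − 13|/(√t + √13).
Restrict delta ≤ 13 so that |t − 13| < 13 forces t > 0, and then √t + √13 > √13.
Hence |√t − √13| < |t − 13|/√13, which is < eps once |t − 13| < √13·eps.
Take delta = min(13, √13·eps). If 0 < |t − 13| < delta then t > 0 and |√t − √13| < |t − 13|/√13 < eps.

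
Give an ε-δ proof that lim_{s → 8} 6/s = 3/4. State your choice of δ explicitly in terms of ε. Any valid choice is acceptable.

Let ε > 0 be given. We seek δ > 0 such that 0 < |s − 8| < δ implies |6/s − (3/4)| < ε.
|6/s − (3/4)| = 6·|8 − s|/(8·|s|) = 6|s − 8|/(8|s|).
Require δ ≤ 4 so that |s| > 8 − 4 = 4, hence 8|s| > 32.
Then |6/s − (3/4)| < 6|s − 8|/32, which is < ε when |s − 8| < (16/3)ε.
Take δ = min(4, (16/3)ε). Then 0 < |s − 8| < δ gives both |s − 8| < 4 and |s − 8| < (16/3)ε, so |6/s − (3/4)| < ε.

δ = min(4, (16/3)ε)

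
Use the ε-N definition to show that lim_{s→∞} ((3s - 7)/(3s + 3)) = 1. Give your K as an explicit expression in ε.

Fix ε > 0. We seek K > 0 such that s > K implies |(3s - 7)/(3s + 3) − 1| < ε.
(3s - 7)/(3s + 3) − 1 = (3(3s - 7) − 3(3s + 3)) / (3(3s + 3)) = -30/(3(3s + 3)).
For s > 0 we have 3s + 3 > 3s, so |(3s - 7)/(3s + 3) − 1| = 30/(3(3s + 3)) < 30/(3·3s) = (10/3)/s.
Thus |(3s - 7)/(3s + 3) − 1| < ε whenever s > (10/3)/ε.
Take K = (10/3)/ε. If s > K then |(3s - 7)/(3s + 3) − 1| < (10/3)/s < ε.

K = (10/3)/ε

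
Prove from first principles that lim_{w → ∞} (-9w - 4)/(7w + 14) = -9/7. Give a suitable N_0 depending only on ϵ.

Suppose ϵ > 0. We seek N_0 > 0 such that w > N_0 implies |(-9w - 4)/(7w + 14) + 9/7| < ϵ.
(-9w - 4)/(7w + 14) + 9/7 = (7(-9w - 4) − (-9)(7w + 14)) / (7(7w + 14)) = 98/(7(7w + 14)).
For w > 0 we have 7w + 14 > 7w, so |(-9w - 4)/(7w + 14) + 9/7| = 98/(7(7w + 14)) < 98/(7·7w) = 2/w.
Thus |(-9w - 4)/(7w + 14) + 9/7| < ϵ whenever w > 2/ϵ.
Take N_0 = 2/ϵ. If w > N_0 then |(-9w - 4)/(7w + 14) + 9/7| < 2/w < ϵ.

N_0 = 2/ϵ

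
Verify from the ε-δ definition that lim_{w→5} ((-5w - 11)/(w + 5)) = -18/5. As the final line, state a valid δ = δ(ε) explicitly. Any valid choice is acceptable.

δ = min(5, (25/7)ε)

Fix ε > 0. We want δ > 0 with 0 < |w − 5| < δ ⇒ |(-5w - 11)/(w + 5) + 18/5| < ε.
Combining over a common denominator, (-5w - 11)/(w + 5) + 18/5 = [(-5w - 11)·10 − (-36)·(w + 5)] / [10·(w + 5)] = -14(w − 5) / (10(w + 5)).
So |(-5w - 11)/(w + 5) + 18/5| = 14|w − 5| / (10·|w + 5|).
Restrict δ ≤ 5. Then |w − 5| < 5 gives |w + 5| = |(w − 5) + 10| ≥ 10 − 5 = 5.
Hence |(-5w - 11)/(w + 5) + 18/5| < 14|w − 5|/(10·5) = (7/25)|w − 5|, which is < ε once |w − 5| < (25/7)ε.
Take δ = min(5, (25/7)ε). Then 0 < |w − 5| < δ forces both bounds, so |(-5w - 11)/(w + 5) + 18/5| < ε.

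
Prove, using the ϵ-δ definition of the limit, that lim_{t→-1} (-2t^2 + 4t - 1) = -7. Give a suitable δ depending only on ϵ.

Suppose ϵ > 0. We want δ > 0 such that 0 < |t + 1| < δ implies |(-2t^2 + 4t - 1) + 7| < ϵ.
(-2t^2 + 4t - 1) + 7 = -2t^2 + 4t + 6 = (t + 1)(-2t + 6).
So |(-2t^2 + 4t - 1) + 7| = |t + 1|·|-2t + 6|.
Require δ ≤ 1. Then |t + 1| < 1 gives |t| < 2, and by the triangle inequality |-2t + 6| ≤ 2·2 + 6 = 10.
Hence |(-2t^2 + 4t - 1) + 7| ≤ 10|t + 1| < ϵ provided |t + 1| < ϵ/10.
Choosing δ = min(1, ϵ/10) ensures both conditions, hence |(-2t^2 + 4t - 1) + 7| < ϵ.

δ = min(1, ϵ/10)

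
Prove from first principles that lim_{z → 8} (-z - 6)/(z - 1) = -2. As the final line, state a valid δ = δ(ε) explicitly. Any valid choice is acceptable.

δ = min(7/2, (7/2)ε)

Suppose ε > 0. We want δ > 0 with 0 < |z − 8| < δ ⇒ |(-z - 6)/(z - 1) + 2| < ε.
Combining over a common denominator, (-z - 6)/(z - 1) + 2 = [(-z - 6)·7 − (-14)·(z - 1)] / [7·(z - 1)] = 7(z − 8) / (7(z - 1)).
So |(-z - 6)/(z - 1) + 2| = 7|z − 8| / (7·|z − 1|).
Restrict δ ≤ 7/2. Then |z − 8| < 7/2 gives |z − 1| = |(z − 8) + 7| ≥ 7 − 7/2 = 7/2.
Hence |(-z - 6)/(z - 1) + 2| < 7|z − 8|/(7·(7/2)) = (2/7)|z − 8|, which is < ε once |z − 8| < (7/2)ε.
Take δ = min(7/2, (7/2)ε). Then 0 < |z − 8| < δ forces both bounds, so |(-z - 6)/(z - 1) + 2| < ε.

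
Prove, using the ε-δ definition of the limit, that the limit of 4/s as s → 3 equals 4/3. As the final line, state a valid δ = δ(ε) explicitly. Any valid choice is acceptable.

δ = min(3/2, (9/8)ε)

Let ε > 0 be given. We seek δ > 0 such that 0 < |s − 3| < δ implies |4/s − (4/3)| < ε.
|4/s − (4/3)| = 4·|3 − s|/(3·|s|) = 4|s − 3|/(3|s|).
Require δ ≤ 3/2 so that |s| > 3 − 3/2 = 3/2, hence 3|s| > 9/2.
Then |4/s − (4/3)| < 4|s − 3|/(9/2), which is < ε when |s − 3| < (9/8)ε.
Take δ = min(3/2, (9/8)ε). Then 0 < |s − 3| < δ gives both |s − 3| < 3/2 and |s − 3| < (9/8)ε, so |4/s − (4/3)| < ε.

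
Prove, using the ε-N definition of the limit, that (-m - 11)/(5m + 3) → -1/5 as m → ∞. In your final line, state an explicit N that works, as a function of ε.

Fix ε > 0. For m ≥ 1, |(-m - 11)/(5m + 3) + 1/5| = |-52|/(5(5m + 3)) = 52/(5(5m + 3)).
Since 5m + 3 ≥ 5m for m ≥ 1, this is ≤ 52/(5·5m) = (52/25)/m.
So |(-m - 11)/(5m + 3) + 1/5| < ε whenever m > (52/25)/ε.
Take N = (52/25)/ε. If m > N then |(-m - 11)/(5m + 3) + 1/5| ≤ (52/25)/m < ε.

N = (52/25)/ε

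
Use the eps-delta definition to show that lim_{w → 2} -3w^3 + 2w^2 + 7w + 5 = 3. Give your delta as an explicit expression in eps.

Let eps > 0 be given. We want delta > 0 such that 0 < |w − 2| < delta implies |(-3w^3 + 2w^2 + 7w + 5) − 3| < eps.
(-3w^3 + 2w^2 + 7w + 5) − 3 = -3w^3 + 2w^2 + 7w + 2 = (w − 2)(-3w^2 - 4w - 1).
So |(-3w^3 + 2w^2 + 7w + 5) − 3| = |w − 2|·|-3w^2 - 4w - 1|.
Assume first that |w − 2| < 1, so |w| < 3. Then |-3w^2 - 4w - 1| ≤ 3·3^2 + 4·3 + 1 = 40.
Hence |(-3w^3 + 2w^2 + 7w + 5) − 3| ≤ 40|w − 2| < eps provided |w − 2| < eps/40.
Take delta = min(1, eps/40). Then 0 < |w − 2| < delta gives both |w − 2| < 1 and |w − 2| < eps/40, so |(-3w^3 + 2w^2 + 7w + 5) − 3| < eps.

delta = min(1, eps/40)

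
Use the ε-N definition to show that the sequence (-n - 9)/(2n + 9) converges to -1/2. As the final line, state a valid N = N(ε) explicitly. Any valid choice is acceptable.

N = (9/4)/ε

Suppose ε > 0. For n ≥ 1, |(-n - 9)/(2n + 9) + 1/2| = |-9|/(2(2n + 9)) = 9/(2(2n + 9)).
Since 2n + 9 ≥ 2n for n ≥ 1, this is ≤ 9/(2·2n) = (9/4)/n.
So |(-n - 9)/(2n + 9) + 1/2| < ε whenever n > (9/4)/ε.
Take N = (9/4)/ε. If n > N then |(-n - 9)/(2n + 9) + 1/2| ≤ (9/4)/n < ε.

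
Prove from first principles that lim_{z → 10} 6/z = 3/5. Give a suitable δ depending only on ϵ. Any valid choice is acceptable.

δ = min(5, (25/3)ϵ)

Suppose ϵ > 0. We seek δ > 0 such that 0 < |z − 10| < δ implies |6/z − (3/5)| < ϵ.
|6/z − (3/5)| = 6·|10 − z|/(10·|z|) = 6|z − 10|/(10|z|).
Restrict δ ≤ 5. Then |z − 10| < 5 gives |z| > 5, so 10|z| > 50.
Then |6/z − (3/5)| < 6|z − 10|/50, which is < ϵ when |z − 10| < (25/3)ϵ.
Take δ = min(5, (25/3)ϵ). Then 0 < |z − 10| < δ gives both |z − 10| < 5 and |z − 10| < (25/3)ϵ, so |6/z − (3/5)| < ϵ.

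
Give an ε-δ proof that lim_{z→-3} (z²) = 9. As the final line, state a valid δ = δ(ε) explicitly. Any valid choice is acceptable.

δ = min(2, ε/8)

Suppose ε > 0. We seek δ > 0 with 0 < |z + 3| < δ ⇒ |z² − 9| < ε.
Factor: z² − 9 = (z + 3)(z - 3), so |z² − 9| = |z + 3|·|z - 3|.
Restrict δ ≤ 2. Then |z + 3| < 2 gives |z| < 5, so by the triangle inequality |z - 3| ≤ 5 + 3 = 8.
Hence |z² − 9| ≤ 8|z + 3|, which is < ε once |z + 3| < ε/8.
Take δ = min(2, ε/8). If 0 < |z + 3| < δ then both bounds hold and |z² − 9| ≤ 8|z + 3| < 8·(ε/8) = ε.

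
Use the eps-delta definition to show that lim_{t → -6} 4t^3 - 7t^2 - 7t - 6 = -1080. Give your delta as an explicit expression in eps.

Suppose eps > 0. We want delta > 0 such that 0 < |t + 6| < delta implies |(4t^3 - 7t^2 - 7t - 6) + 1080| < eps.
(4t^3 - 7t^2 - 7t - 6) + 1080 = 4t^3 - 7t^2 - 7t + 1074 = (t + 6)(4t^2 - 31t + 179).
So |(4t^3 - 7t^2 - 7t - 6) + 1080| = |t + 6|·|4t^2 - 31t + 179|.
Require delta ≤ 2. Then |t + 6| < 2 gives |t| < 8, and by the triangle inequality |4t^2 - 31t + 179| ≤ 4·8^2 + 31·8 + 179 = 683.
Hence |(4t^3 - 7t^2 - 7t - 6) + 1080| ≤ 683|t + 6| < eps provided |t + 6| < eps/683.
Take delta = min(2, eps/683). Then 0 < |t + 6| < delta gives both |t + 6| < 2 and |t + 6| < eps/683, so |(4t^3 - 7t^2 - 7t - 6) + 1080| < eps.

delta = min(2, eps/683)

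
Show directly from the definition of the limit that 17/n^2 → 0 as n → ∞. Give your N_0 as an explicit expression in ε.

N_0 = (17/ε)^{1/2}

Fix ε > 0. For n ≥ 1, |17/n^2 − 0| = 17/n^2.
17/n^2 < ε ⇔ n^2 > 17/ε ⇔ n > (17/ε)^{1/2}.
Take N_0 = (17/ε)^{1/2}. Then n > N_0 implies 17/n^2 < ε.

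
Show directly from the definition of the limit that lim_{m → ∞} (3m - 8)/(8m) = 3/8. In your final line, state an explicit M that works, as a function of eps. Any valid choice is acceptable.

Fix eps > 0. For m ≥ 1, |(3m - 8)/(8m) − (3/8)| = |-64|/(8(8m)) = 64/(8(8m)).
Since 8m ≥ 8m for m ≥ 1, this is ≤ 64/(8·8m) = 1/m.
So |(3m - 8)/(8m) − (3/8)| < eps whenever m > 1/eps.
Take M = 1/eps. If m > M then |(3m - 8)/(8m) − (3/8)| ≤ 1/m < eps.

M = 1/eps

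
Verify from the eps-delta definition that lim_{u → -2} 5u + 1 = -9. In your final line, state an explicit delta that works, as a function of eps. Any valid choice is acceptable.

Let eps > 0. We need delta > 0 so that 0 < |u + 2| < delta implies |(5u + 1) + 9| < eps.
Since (5u + 1) + 9 = 5(u + 2), we have |(5u + 1) + 9| = 5|u + 2|.
Thus it suffices that |u + 2| < eps/5.
Choosing delta = eps/5 gives |(5u + 1) + 9| = 5|u + 2| < eps whenever |u + 2| < delta.

delta = eps/5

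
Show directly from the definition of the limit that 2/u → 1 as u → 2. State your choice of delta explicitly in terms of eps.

delta = min(1, eps)

Let eps > 0 be given. We seek delta > 0 such that 0 < |u − 2| < delta implies |2/u − 1| < eps.
|2/u − 1| = 2·|2 − u|/(2·|u|) = 2|u − 2|/(2|u|).
Restrict delta ≤ 1. Then |u − 2| < 1 gives |u| > 1, so 2|u| > 2.
Then |2/u − 1| < 2|u − 2|/2, which is < eps when |u − 2| < eps.
Take delta = min(1, eps). Then 0 < |u − 2| < delta gives both |u − 2| < 1 and |u − 2| < eps, so |2/u − 1| < eps.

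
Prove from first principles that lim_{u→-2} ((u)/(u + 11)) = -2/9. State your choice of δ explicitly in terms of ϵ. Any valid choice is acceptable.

Let ϵ > 0. We want δ > 0 with 0 < |u + 2| < δ ⇒ |(u)/(u + 11) + 2/9| < ϵ.
Combining over a common denominator, (u)/(u + 11) + 2/9 = [(u)·9 − (-2)·(u + 11)] / [9·(u + 11)] = 11(u + 2) / (9(u + 11)).
So |(u)/(u + 11) + 2/9| = 11|u + 2| / (9·|u + 11|).
Require δ ≤ 9/2, so |u + 11| ≥ |9| − |u + 2| > 9 − 9/2 = 9/2.
Hence |(u)/(u + 11) + 2/9| < 11|u + 2|/(9·(9/2)) = (22/81)|u + 2|, which is < ϵ once |u + 2| < (81/22)ϵ.
Take δ = min(9/2, (81/22)ϵ). Then 0 < |u + 2| < δ forces both bounds, so |(u)/(u + 11) + 2/9| < ϵ.

δ = min(9/2, (81/22)ϵ)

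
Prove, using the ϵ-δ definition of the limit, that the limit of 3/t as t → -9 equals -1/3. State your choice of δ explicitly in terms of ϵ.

Suppose ϵ > 0. We seek δ > 0 such that 0 < |t + 9| < δ implies |3/t + 1/3| < ϵ.
|3/t + 1/3| = 3·|-9 − t|/(9·|t|) = 3|t + 9|/(9|t|).
Restrict δ ≤ 9/2. Then |t + 9| < 9/2 gives |t| > 9/2, so 9|t| > 81/2.
Then |3/t + 1/3| < 3|t + 9|/(81/2), which is < ϵ when |t + 9| < (27/2)ϵ.
Take δ = min(9/2, (27/2)ϵ). Then 0 < |t + 9| < δ gives both |t + 9| < 9/2 and |t + 9| < (27/2)ϵ, so |3/t + 1/3| < ϵ.

δ = min(9/2, (27/2)ϵ)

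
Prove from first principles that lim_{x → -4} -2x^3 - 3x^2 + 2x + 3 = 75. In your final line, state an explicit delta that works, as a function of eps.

delta = min(1, eps/93)

Suppose eps > 0. We want delta > 0 such that 0 < |x + 4| < delta implies |(-2x^3 - 3x^2 + 2x + 3) − 75| < eps.
(-2x^3 - 3x^2 + 2x + 3) − 75 = -2x^3 - 3x^2 + 2x - 72 = (x + 4)(-2x^2 + 5x - 18).
So |(-2x^3 - 3x^2 + 2x + 3) − 75| = |x + 4|·|-2x^2 + 5x - 18|.
Require delta ≤ 1. Then |x + 4| < 1 gives |x| < 5, and by the triangle inequality |-2x^2 + 5x - 18| ≤ 2·5^2 + 5·5 + 18 = 93.
Hence |(-2x^3 - 3x^2 + 2x + 3) − 75| ≤ 93|x + 4| < eps provided |x + 4| < eps/93.
Choosing delta = min(1, eps/93) ensures both conditions, hence |(-2x^3 - 3x^2 + 2x + 3) − 75| < eps.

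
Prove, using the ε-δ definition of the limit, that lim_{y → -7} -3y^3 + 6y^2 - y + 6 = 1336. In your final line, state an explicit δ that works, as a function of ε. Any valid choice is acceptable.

Suppose ε > 0. We want δ > 0 such that 0 < |y + 7| < δ implies |(-3y^3 + 6y^2 - y + 6) − 1336| < ε.
(-3y^3 + 6y^2 - y + 6) − 1336 = -3y^3 + 6y^2 - y - 1330 = (y + 7)(-3y^2 + 27y - 190).
So |(-3y^3 + 6y^2 - y + 6) − 1336| = |y + 7|·|-3y^2 + 27y - 190|.
Assume first that |y + 7| < 1, so |y| < 8. Then |-3y^2 + 27y - 190| ≤ 3·8^2 + 27·8 + 190 = 598.
Hence |(-3y^3 + 6y^2 - y + 6) − 1336| ≤ 598|y + 7| < ε provided |y + 7| < ε/598.
Choosing δ = min(1, ε/598) ensures both conditions, hence |(-3y^3 + 6y^2 - y + 6) − 1336| < ε.

δ = min(1, ε/598)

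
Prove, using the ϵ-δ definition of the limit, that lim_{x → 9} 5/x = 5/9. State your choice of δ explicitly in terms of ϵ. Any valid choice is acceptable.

δ = min(9/2, (81/10)ϵ)

Fix ϵ > 0. We seek δ > 0 such that 0 < |x − 9| < δ implies |5/x − (5/9)| < ϵ.
|5/x − (5/9)| = 5·|9 − x|/(9·|x|) = 5|x − 9|/(9|x|).
Restrict δ ≤ 9/2. Then |x − 9| < 9/2 gives |x| > 9/2, so 9|x| > 81/2.
Then |5/x − (5/9)| < 5|x − 9|/(81/2), which is < ϵ when |x − 9| < (81/10)ϵ.
Take δ = min(9/2, (81/10)ϵ). Then 0 < |x − 9| < δ gives both |x − 9| < 9/2 and |x − 9| < (81/10)ϵ, so |5/x − (5/9)| < ϵ.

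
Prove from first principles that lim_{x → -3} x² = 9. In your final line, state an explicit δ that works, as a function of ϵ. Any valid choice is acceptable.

Suppose ϵ > 0. We seek δ > 0 with 0 < |x + 3| < δ ⇒ |x² − 9| < ϵ.
Factor: x² − 9 = (x + 3)(x - 3), so |x² − 9| = |x + 3|·|x - 3|.
Restrict δ ≤ 1. Then |x + 3| < 1 gives |x| < 4, so by the triangle inequality |x - 3| ≤ 4 + 3 = 7.
Hence |x² − 9| ≤ 7|x + 3|, which is < ϵ once |x + 3| < ϵ/7.
Take δ = min(1, ϵ/7). If 0 < |x + 3| < δ then both bounds hold and |x² − 9| ≤ 7|x + 3| < 7·(ϵ/7) = ϵ.

δ = min(1, ϵ/7)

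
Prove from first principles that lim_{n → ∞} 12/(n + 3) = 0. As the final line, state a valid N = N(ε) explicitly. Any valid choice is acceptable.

N = 12/ε

Suppose ε > 0. For n ≥ 1, |12/(n + 3) − 0| = 12/(n + 3) ≤ 12/n.
We need 12/n < ε, i.e. n > 12/ε.
Take N = 12/ε. If n > N then |12/(n + 3)| ≤ 12/n < ε.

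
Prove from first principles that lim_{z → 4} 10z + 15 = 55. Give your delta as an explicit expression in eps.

delta = eps/10

Fix eps > 0. We need delta > 0 so that 0 < |z − 4| < delta implies |(10z + 15) − 55| < eps.
Since (10z + 15) − 55 = 10(z − 4), we have |(10z + 15) − 55| = 10|z − 4|.
So 10|z − 4| < eps exactly when |z − 4| < eps/10.
Take delta = eps/10. If 0 < |z − 4| < delta then |(10z + 15) − 55| = 10|z − 4| < 10·(eps/10) = eps.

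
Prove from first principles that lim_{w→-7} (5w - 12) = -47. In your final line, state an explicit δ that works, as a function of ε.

Let ε > 0 be given. We need δ > 0 so that 0 < |w + 7| < δ implies |(5w - 12) + 47| < ε.
Since (5w - 12) + 47 = 5(w + 7), we have |(5w - 12) + 47| = 5|w + 7|.
So 5|w + 7| < ε exactly when |w + 7| < ε/5.
Take δ = ε/5. If 0 < |w + 7| < δ then |(5w - 12) + 47| = 5|w + 7| < 5·(ε/5) = ε.

δ = ε/5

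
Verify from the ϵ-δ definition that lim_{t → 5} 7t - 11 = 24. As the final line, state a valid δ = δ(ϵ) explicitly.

Fix ϵ > 0. We need δ > 0 so that 0 < |t − 5| < δ implies |(7t - 11) − 24| < ϵ.
|(7t - 11) − 24| = |7t - 35| = 7|t − 5|.
Thus it suffices that |t − 5| < ϵ/7.
Choosing δ = ϵ/7 gives |(7t - 11) − 24| = 7|t − 5| < ϵ whenever |t − 5| < δ.

δ = ϵ/7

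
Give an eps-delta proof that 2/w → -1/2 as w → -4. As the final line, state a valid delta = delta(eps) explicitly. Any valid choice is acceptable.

delta = min(2, 4eps)

Let eps > 0 be given. We seek delta > 0 such that 0 < |w + 4| < delta implies |2/w + 1/2| < eps.
|2/w + 1/2| = 2·|-4 − w|/(4·|w|) = 2|w + 4|/(4|w|).
Require delta ≤ 2 so that |w| > 4 − 2 = 2, hence 4|w| > 8.
Then |2/w + 1/2| < 2|w + 4|/8, which is < eps when |w + 4| < 4eps.
Take delta = min(2, 4eps). Then 0 < |w + 4| < delta gives both |w + 4| < 2 and |w + 4| < 4eps, so |2/w + 1/2| < eps.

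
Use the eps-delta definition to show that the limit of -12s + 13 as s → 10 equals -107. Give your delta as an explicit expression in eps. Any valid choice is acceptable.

Let eps > 0 be given. We need delta > 0 so that 0 < |s − 10| < delta implies |(-12s + 13) + 107| < eps.
Since (-12s + 13) + 107 = -12(s − 10), we have |(-12s + 13) + 107| = 12|s − 10|.
So 12|s − 10| < eps exactly when |s − 10| < eps/12.
Choosing delta = eps/12 gives |(-12s + 13) + 107| = 12|s − 10| < eps whenever |s − 10| < delta.

delta = eps/12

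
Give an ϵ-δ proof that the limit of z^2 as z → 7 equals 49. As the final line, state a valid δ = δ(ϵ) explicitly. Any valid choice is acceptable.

Let ϵ > 0 be given. We seek δ > 0 with 0 < |z − 7| < δ ⇒ |z^2 − 49| < ϵ.
Factor: z^2 − 49 = (z − 7)(z + 7), so |z^2 − 49| = |z − 7|·|z + 7|.
Restrict δ ≤ 2. Then |z − 7| < 2 gives |z| < 9, so by the triangle inequality |z + 7| ≤ 9 + 7 = 16.
Hence |z^2 − 49| ≤ 16|z − 7|, which is < ϵ once |z − 7| < ϵ/16.
Take δ = min(2, ϵ/16). If 0 < |z − 7| < δ then both bounds hold and |z^2 − 49| ≤ 16|z − 7| < 16·(ϵ/16) = ϵ.

δ = min(2, ϵ/16)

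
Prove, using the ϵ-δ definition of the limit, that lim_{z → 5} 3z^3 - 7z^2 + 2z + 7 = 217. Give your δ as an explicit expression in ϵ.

Fix ϵ > 0. We want δ > 0 such that 0 < |z − 5| < δ implies |(3z^3 - 7z^2 + 2z + 7) − 217| < ϵ.
(3z^3 - 7z^2 + 2z + 7) − 217 = 3z^3 - 7z^2 + 2z - 210 = (z − 5)(3z^2 + 8z + 42).
So |(3z^3 - 7z^2 + 2z + 7) − 217| = |z − 5|·|3z^2 + 8z + 42|.
Assume first that |z − 5| < 1, so |z| < 6. Then |3z^2 + 8z + 42| ≤ 3·6^2 + 8·6 + 42 = 198.
Hence |(3z^3 - 7z^2 + 2z + 7) − 217| ≤ 198|z − 5| < ϵ provided |z − 5| < ϵ/198.
Choosing δ = min(1, ϵ/198) ensures both conditions, hence |(3z^3 - 7z^2 + 2z + 7) − 217| < ϵ.

δ = min(1, ϵ/198)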